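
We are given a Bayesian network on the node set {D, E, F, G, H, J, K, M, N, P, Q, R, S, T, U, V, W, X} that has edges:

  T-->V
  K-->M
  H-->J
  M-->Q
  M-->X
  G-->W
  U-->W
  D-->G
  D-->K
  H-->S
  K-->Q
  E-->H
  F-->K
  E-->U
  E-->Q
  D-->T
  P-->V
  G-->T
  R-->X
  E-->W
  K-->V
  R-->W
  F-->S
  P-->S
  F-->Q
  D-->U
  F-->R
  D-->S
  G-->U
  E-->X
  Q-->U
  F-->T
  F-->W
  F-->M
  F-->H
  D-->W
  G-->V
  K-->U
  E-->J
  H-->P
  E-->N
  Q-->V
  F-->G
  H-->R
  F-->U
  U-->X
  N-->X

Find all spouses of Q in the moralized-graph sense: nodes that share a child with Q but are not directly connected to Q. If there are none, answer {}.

Children of Q: U, V.
  U: D, E, F, G, K
  V: G, K, P, T
Excluding nodes already adjacent to Q (E, F, K, M, U, V), the co-parent-only contribution is {D, G, P, T}.

{D, G, P, T}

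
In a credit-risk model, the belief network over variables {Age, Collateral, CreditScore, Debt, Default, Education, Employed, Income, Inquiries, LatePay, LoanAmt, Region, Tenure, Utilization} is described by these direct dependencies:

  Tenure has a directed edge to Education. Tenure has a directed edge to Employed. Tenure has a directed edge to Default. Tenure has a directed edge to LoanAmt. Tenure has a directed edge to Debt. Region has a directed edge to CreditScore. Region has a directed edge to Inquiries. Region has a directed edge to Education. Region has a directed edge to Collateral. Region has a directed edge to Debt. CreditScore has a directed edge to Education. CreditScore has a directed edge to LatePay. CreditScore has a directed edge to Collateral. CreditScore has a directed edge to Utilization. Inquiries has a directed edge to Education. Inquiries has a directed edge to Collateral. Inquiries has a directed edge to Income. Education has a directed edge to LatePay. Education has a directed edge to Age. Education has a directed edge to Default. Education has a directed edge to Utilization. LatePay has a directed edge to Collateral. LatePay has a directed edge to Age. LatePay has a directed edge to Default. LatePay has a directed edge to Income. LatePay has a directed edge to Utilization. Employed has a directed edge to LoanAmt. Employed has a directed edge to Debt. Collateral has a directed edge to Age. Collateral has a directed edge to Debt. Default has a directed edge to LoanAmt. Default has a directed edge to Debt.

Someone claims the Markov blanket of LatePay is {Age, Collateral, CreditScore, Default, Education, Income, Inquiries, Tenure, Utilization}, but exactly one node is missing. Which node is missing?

Region

LatePay has parents CreditScore, Education.
Ch(LatePay) = {Age, Collateral, Default, Income, Utilization}.
Parents of each child, excluding LatePay:
  Collateral: CreditScore, Inquiries, Region
  Age: Collateral, Education
  Default: Education, Tenure
  Income: Inquiries
  Utilization: CreditScore, Education
MB(LatePay) = {Age, Collateral, CreditScore, Default, Education, Income, Inquiries, Region, Tenure, Utilization}.
Comparing with the claimed set, Region is missing.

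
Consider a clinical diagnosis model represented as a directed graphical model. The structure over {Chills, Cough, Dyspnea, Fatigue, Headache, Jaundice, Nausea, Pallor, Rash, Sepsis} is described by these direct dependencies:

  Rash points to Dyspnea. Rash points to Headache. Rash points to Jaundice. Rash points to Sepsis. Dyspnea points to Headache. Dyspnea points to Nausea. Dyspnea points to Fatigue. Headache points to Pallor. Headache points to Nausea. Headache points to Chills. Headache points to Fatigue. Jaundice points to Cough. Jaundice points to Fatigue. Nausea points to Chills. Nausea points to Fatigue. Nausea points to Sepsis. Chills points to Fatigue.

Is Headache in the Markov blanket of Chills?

Headache is a parent of Chills.
So Headache ∈ MB(Chills).

Yes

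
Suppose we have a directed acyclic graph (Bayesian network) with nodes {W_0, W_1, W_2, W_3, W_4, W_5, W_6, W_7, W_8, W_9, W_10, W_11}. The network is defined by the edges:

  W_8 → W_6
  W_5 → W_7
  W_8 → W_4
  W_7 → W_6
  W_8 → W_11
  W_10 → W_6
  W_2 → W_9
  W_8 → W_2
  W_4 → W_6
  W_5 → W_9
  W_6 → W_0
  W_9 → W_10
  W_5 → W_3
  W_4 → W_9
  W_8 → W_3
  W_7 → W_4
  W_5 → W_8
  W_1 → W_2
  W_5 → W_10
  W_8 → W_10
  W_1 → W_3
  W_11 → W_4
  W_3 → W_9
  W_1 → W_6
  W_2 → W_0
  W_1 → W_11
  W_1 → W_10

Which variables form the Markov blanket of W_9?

Recall MB(v) = parents ∪ children ∪ spouses, where spouses are the other parents of v's children.
W_9's parents: W_2, W_3, W_4, W_5.
W_9 has child W_10.
Co-parents of W_9 (other parents of its children):
  W_10's other parents are W_1, W_5, W_8.
Taking the union gives {W_1, W_2, W_3, W_4, W_5, W_8, W_10}.

{W_1, W_2, W_3, W_4, W_5, W_8, W_10}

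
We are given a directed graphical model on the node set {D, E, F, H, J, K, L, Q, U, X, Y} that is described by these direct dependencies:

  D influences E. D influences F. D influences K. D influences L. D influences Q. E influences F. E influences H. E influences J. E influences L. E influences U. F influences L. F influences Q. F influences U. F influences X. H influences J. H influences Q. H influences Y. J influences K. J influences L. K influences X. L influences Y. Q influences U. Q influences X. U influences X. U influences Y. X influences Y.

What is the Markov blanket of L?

{D, E, F, H, J, U, X, Y}

By definition, MB(L) is built from L's parents, L's children, and the co-parents of L.
L has child Y.
L has parents D, E, F, J.
For each child, the remaining parents (spouses of L):
  Y: H, U, X
Taking the union gives {D, E, F, H, J, U, X, Y}.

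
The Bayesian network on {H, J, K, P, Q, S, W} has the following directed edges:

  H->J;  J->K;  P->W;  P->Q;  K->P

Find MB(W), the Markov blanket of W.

W's parents: P.
W has no children.
W has no children, so there are no co-parents.
MB(W) = {P}.

{P}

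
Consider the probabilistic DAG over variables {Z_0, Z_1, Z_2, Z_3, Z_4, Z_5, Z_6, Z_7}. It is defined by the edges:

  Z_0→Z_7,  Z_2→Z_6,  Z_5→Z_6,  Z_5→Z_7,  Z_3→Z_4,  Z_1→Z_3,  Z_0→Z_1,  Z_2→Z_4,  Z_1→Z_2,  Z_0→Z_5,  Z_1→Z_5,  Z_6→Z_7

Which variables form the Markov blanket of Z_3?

{Z_1, Z_2, Z_4}

The Markov blanket of a node is its parents, its children, and the other parents of its children.
Z_3 has parent Z_1.
Z_3 has child Z_4.
Co-parents of Z_3 (other parents of its children):
  Z_4's other parent is Z_2.
Union: {Z_1} ∪ {Z_4} ∪ {Z_2} = {Z_1, Z_2, Z_4}.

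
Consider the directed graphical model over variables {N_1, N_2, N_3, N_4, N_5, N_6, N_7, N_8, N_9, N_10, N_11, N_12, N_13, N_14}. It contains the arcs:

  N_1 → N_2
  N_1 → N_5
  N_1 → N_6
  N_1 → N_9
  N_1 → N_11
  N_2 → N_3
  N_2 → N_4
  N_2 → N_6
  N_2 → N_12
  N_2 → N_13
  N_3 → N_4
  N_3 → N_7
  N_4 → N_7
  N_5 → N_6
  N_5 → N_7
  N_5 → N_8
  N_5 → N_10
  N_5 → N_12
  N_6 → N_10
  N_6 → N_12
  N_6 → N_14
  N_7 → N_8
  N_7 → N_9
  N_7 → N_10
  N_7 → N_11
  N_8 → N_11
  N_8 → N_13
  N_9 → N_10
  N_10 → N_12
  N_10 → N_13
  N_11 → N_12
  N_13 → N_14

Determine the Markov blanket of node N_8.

N_8 has children N_11, N_13.
N_8 has parents N_5, N_7.
Parents of each child, excluding N_8:
  N_11 also has parents N_1, N_7.
  parents(N_13) \ {N_8} = {N_2, N_10}.
Taking the union gives {N_1, N_2, N_5, N_7, N_10, N_11, N_13}.

{N_1, N_2, N_5, N_7, N_10, N_11, N_13}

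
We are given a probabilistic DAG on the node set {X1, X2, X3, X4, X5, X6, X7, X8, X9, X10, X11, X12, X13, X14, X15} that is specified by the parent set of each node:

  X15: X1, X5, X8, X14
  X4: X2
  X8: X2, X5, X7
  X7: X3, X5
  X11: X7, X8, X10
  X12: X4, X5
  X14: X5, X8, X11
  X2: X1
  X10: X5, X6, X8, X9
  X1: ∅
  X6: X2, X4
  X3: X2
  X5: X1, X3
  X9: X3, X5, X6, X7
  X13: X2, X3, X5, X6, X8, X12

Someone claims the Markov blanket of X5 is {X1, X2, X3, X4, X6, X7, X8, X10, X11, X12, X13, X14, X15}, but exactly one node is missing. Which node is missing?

X9

Children of X5: X7, X8, X9, X10, X12, X13, X14, X15.
X5 has parents X1, X3.
Parents of each child, excluding X5:
  X7's other parent is X3.
  X8's other parents are X2, X7.
  X9's other parents are X3, X6, X7.
  X10 also has parents X6, X8, X9.
  X12's other parent is X4.
  X13's other parents are X2, X3, X6, X8, X12.
  parents(X14) \ {X5} = {X8, X11}.
  parents(X15) \ {X5} = {X1, X8, X14}.
MB(X5) = {X1, X2, X3, X4, X6, X7, X8, X9, X10, X11, X12, X13, X14, X15}.
Comparing with the claimed set, X9 is missing.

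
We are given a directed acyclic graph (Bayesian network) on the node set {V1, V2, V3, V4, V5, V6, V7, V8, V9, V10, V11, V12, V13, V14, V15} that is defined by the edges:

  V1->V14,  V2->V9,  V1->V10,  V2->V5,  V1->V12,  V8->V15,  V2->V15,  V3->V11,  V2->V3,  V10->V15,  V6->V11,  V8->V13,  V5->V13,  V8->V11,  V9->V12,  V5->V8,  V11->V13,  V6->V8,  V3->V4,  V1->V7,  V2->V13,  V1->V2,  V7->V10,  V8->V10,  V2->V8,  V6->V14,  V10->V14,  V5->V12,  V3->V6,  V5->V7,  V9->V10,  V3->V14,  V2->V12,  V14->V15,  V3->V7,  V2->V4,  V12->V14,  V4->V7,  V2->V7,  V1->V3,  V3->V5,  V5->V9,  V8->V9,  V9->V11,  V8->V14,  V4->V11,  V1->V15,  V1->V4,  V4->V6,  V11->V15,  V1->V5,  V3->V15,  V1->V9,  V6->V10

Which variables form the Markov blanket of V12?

{V1, V2, V3, V5, V6, V8, V9, V10, V14}

The Markov blanket of a node is its parents, its children, and the other parents of its children.
Ch(V12) = {V14}.
Pa(V12) = {V1, V2, V5, V9}.
For each child, the remaining parents (spouses of V12):
  parents(V14) \ {V12} = {V1, V3, V6, V8, V10}.
MB(V12) = {V1, V2, V3, V5, V6, V8, V9, V10, V14}.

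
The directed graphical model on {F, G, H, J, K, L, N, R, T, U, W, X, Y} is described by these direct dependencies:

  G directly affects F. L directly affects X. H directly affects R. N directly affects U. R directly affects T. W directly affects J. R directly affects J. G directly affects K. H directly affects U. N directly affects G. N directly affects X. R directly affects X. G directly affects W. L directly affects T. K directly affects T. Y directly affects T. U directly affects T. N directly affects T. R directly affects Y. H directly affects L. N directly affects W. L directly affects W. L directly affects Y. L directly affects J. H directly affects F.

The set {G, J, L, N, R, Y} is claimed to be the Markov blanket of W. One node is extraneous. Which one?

W's children: J.
Parents of W: G, L, N.
Other parents of W's children:
  J also has parents L, R.
MB(W) = {G, J, L, N, R}.
Y is neither a parent, child, nor co-parent of W, so it does not belong.

Y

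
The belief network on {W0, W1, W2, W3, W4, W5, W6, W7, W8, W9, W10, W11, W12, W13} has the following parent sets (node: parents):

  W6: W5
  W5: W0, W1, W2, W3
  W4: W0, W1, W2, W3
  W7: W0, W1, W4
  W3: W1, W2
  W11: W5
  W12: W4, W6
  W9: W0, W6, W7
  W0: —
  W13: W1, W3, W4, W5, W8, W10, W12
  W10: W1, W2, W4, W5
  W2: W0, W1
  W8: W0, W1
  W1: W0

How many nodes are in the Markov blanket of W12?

Recall MB(v) = parents ∪ children ∪ spouses, where spouses are the other parents of v's children.
Parents of W12: W4, W6.
W12's children: W13.
Co-parents of W12 (other parents of its children):
  W13's other parents are W1, W3, W4, W5, W8, W10.
MB(W12) = {W1, W3, W4, W5, W6, W8, W10, W13}, which has 8 nodes.

8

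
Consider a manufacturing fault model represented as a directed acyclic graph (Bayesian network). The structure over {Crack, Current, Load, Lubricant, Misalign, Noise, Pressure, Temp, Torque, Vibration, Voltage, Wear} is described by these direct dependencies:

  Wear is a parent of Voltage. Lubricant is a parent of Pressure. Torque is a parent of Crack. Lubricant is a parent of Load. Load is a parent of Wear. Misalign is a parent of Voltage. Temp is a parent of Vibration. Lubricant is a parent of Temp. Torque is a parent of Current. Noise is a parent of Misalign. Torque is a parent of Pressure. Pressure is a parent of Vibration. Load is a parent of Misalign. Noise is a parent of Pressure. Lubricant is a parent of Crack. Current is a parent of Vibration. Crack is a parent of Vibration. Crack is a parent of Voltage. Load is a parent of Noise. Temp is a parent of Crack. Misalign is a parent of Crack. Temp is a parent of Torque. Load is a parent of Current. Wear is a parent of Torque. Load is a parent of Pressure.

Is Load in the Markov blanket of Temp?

No

Parents of Temp: Lubricant.
Children of Temp: Crack, Torque, Vibration.
Co-parents of Temp (other parents of its children):
  Torque's other parent is Wear.
  parents(Crack) \ {Temp} = {Lubricant, Misalign, Torque}.
  Vibration's other parents are Crack, Current, Pressure.
MB(Temp) = {Crack, Current, Lubricant, Misalign, Pressure, Torque, Vibration, Wear}; Load is not in this set.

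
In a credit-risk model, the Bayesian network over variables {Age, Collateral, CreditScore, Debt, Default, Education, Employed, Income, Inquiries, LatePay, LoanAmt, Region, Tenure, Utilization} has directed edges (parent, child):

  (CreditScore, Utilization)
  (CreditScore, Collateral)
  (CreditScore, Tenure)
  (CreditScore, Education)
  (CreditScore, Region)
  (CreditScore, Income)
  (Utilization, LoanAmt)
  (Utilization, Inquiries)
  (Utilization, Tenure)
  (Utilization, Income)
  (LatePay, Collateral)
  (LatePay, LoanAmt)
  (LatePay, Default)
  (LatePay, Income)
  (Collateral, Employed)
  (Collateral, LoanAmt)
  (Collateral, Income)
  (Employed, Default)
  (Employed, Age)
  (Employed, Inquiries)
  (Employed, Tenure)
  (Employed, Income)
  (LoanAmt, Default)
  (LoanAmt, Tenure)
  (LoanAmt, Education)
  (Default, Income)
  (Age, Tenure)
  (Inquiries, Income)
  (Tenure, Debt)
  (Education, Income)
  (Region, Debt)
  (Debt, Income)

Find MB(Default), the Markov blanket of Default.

Recall MB(v) = parents ∪ children ∪ spouses, where spouses are the other parents of v's children.
Pa(Default) = {Employed, LatePay, LoanAmt}.
Ch(Default) = {Income}.
Other parents of Default's children:
  Income's other parents are Collateral, CreditScore, Debt, Education, Employed, Inquiries, LatePay, Utilization.
So the Markov blanket of Default is {Collateral, CreditScore, Debt, Education, Employed, Income, Inquiries, LatePay, LoanAmt, Utilization}.

{Collateral, CreditScore, Debt, Education, Employed, Income, Inquiries, LatePay, LoanAmt, Utilization}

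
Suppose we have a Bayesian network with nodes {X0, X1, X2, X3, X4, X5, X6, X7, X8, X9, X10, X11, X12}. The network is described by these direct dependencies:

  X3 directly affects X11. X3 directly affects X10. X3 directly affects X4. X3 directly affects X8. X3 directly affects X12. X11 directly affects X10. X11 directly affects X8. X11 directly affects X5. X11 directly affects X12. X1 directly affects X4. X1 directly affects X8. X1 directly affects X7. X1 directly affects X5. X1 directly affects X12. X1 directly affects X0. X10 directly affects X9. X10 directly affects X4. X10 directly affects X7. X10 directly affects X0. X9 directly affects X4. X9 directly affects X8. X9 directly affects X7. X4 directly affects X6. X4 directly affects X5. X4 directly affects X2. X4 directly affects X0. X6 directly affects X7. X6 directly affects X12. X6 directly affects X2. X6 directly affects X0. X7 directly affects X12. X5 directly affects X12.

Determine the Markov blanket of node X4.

{X0, X1, X2, X3, X5, X6, X9, X10, X11}

A node's Markov blanket = Pa ∪ Ch ∪ (parents of Ch other than the node itself).
X4's parents: X1, X3, X9, X10.
Ch(X4) = {X0, X2, X5, X6}.
Co-parents of X4 (other parents of its children):
  X6: —
  X5: X1, X11
  X2: X6
  X0: X1, X6, X10
Union: {X1, X3, X9, X10} ∪ {X0, X2, X5, X6} ∪ {X1, X6, X10, X11} = {X0, X1, X2, X3, X5, X6, X9, X10, X11}.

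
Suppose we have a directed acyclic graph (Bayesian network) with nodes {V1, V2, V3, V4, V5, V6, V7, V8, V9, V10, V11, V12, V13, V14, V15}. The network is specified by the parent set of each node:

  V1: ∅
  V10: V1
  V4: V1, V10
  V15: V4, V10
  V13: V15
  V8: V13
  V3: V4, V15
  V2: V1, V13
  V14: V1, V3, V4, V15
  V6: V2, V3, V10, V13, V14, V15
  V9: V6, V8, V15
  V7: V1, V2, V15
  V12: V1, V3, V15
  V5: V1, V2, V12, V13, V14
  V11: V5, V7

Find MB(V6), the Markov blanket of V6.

{V2, V3, V8, V9, V10, V13, V14, V15}

A node's Markov blanket = Pa ∪ Ch ∪ (parents of Ch other than the node itself).
Children of V6: V9.
V6 has parents V2, V3, V10, V13, V14, V15.
Co-parents of V6 (other parents of its children):
  V9: V8, V15
Union: {V2, V3, V10, V13, V14, V15} ∪ {V9} ∪ {V8, V15} = {V2, V3, V8, V9, V10, V13, V14, V15}.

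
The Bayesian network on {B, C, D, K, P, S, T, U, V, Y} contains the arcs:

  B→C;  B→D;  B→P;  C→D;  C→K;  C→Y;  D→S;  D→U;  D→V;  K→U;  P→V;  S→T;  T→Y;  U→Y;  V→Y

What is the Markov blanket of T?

{C, S, U, V, Y}

By definition, MB(T) is built from T's parents, T's children, and the co-parents of T.
Pa(T) = {S}.
T has child Y.
Parents of each child, excluding T:
  Y's other parents are C, U, V.
Taking the union gives {C, S, U, V, Y}.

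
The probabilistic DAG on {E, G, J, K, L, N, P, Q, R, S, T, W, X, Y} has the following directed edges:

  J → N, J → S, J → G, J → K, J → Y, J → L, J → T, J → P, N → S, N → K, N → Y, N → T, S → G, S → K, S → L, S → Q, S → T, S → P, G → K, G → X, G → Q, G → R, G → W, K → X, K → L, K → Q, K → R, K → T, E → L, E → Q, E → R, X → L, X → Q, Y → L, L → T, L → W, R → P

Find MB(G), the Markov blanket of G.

Pa(G) = {J, S}.
G has children K, Q, R, W, X.
Parents of each child, excluding G:
  parents(K) \ {G} = {J, N, S}.
  X also has parent K.
  Q also has parents E, K, S, X.
  R's other parents are E, K.
  parents(W) \ {G} = {L}.
Taking the union gives {E, J, K, L, N, Q, R, S, W, X}.

{E, J, K, L, N, Q, R, S, W, X}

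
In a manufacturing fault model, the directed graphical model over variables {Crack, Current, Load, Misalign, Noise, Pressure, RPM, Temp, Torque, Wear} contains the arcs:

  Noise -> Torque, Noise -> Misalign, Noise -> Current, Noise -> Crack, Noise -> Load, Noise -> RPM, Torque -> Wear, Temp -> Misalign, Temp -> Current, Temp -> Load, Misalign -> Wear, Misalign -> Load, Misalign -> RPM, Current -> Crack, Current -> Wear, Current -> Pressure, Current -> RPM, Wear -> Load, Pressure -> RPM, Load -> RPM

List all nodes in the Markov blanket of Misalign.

Misalign's parents: Noise, Temp.
Misalign has children Load, RPM, Wear.
Co-parents of Misalign (other parents of its children):
  Wear: Current, Torque
  Load: Noise, Temp, Wear
  RPM: Current, Load, Noise, Pressure
Taking the union gives {Current, Load, Noise, Pressure, RPM, Temp, Torque, Wear}.

{Current, Load, Noise, Pressure, RPM, Temp, Torque, Wear}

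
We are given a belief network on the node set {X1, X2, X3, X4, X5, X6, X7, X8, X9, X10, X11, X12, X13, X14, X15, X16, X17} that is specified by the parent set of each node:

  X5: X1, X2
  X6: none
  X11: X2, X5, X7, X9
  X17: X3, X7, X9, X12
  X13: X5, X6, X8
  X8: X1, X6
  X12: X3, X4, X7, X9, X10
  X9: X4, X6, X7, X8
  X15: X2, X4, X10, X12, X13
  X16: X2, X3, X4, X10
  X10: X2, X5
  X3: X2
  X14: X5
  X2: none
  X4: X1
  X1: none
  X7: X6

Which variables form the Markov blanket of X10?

By definition, MB(X10) is built from X10's parents, X10's children, and the co-parents of X10.
X10's parents: X2, X5.
Children of X10: X12, X15, X16.
Parents of each child, excluding X10:
  parents(X12) \ {X10} = {X3, X4, X7, X9}.
  X15's other parents are X2, X4, X12, X13.
  X16 also has parents X2, X3, X4.
MB(X10) = {X2, X3, X4, X5, X7, X9, X12, X13, X15, X16}.

{X2, X3, X4, X5, X7, X9, X12, X13, X15, X16}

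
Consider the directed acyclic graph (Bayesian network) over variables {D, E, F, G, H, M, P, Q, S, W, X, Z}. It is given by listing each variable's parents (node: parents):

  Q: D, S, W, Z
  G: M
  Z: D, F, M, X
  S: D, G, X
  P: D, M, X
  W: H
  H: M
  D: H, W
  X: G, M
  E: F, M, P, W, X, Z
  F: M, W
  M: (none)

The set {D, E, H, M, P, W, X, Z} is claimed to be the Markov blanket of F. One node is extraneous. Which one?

F's children: E, Z.
F has parents M, W.
Co-parents of F (other parents of its children):
  Z: D, M, X
  E: M, P, W, X, Z
MB(F) = {D, E, M, P, W, X, Z}.
H is neither a parent, child, nor co-parent of F, so it does not belong.

H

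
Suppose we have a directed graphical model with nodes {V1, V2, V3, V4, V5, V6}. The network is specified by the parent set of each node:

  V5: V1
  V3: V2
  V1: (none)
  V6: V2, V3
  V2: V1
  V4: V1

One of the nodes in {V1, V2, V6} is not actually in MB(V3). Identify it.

V1

By definition, MB(V3) is built from V3's parents, V3's children, and the co-parents of V3.
Ch(V3) = {V6}.
V3 has parent V2.
Other parents of V3's children:
  V6 also has parent V2.
MB(V3) = {V2, V6}.
V1 is neither a parent, child, nor co-parent of V3, so it does not belong.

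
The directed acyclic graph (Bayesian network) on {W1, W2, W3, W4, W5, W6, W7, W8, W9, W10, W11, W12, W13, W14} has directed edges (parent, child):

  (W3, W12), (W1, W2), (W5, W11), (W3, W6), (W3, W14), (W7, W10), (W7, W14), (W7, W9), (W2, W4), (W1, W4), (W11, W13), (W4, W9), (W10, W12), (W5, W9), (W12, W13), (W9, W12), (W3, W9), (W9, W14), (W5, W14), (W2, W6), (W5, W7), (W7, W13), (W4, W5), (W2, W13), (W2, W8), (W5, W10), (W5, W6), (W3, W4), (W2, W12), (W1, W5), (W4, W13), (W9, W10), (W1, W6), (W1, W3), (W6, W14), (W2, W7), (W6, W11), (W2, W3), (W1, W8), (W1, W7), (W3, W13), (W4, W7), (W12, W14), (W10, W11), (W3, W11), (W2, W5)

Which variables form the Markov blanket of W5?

{W1, W2, W3, W4, W6, W7, W9, W10, W11, W12, W14}

By definition, MB(W5) is built from W5's parents, W5's children, and the co-parents of W5.
Children of W5: W6, W7, W9, W10, W11, W14.
W5 has parents W1, W2, W4.
Co-parents of W5 (other parents of its children):
  W6: W1, W2, W3
  W7: W1, W2, W4
  W9: W3, W4, W7
  W10: W7, W9
  W11: W3, W6, W10
  W14: W3, W6, W7, W9, W12
So the Markov blanket of W5 is {W1, W2, W3, W4, W6, W7, W9, W10, W11, W12, W14}.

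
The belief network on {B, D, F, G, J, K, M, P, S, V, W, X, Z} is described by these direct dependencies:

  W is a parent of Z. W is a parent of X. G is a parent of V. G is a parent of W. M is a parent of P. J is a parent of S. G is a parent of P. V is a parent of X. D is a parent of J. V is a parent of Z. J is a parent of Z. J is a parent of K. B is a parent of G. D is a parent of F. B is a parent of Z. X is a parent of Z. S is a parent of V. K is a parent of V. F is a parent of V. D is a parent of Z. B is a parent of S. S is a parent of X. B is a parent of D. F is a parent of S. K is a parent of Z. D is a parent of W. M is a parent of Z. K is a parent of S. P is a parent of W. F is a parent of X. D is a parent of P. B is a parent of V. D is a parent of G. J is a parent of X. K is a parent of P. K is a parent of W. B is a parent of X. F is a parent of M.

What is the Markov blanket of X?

The Markov blanket of a node is its parents, its children, and the other parents of its children.
X's parents: B, F, J, S, V, W.
Ch(X) = {Z}.
Parents of each child, excluding X:
  Z: B, D, J, K, M, V, W
Taking the union gives {B, D, F, J, K, M, S, V, W, Z}.

{B, D, F, J, K, M, S, V, W, Z}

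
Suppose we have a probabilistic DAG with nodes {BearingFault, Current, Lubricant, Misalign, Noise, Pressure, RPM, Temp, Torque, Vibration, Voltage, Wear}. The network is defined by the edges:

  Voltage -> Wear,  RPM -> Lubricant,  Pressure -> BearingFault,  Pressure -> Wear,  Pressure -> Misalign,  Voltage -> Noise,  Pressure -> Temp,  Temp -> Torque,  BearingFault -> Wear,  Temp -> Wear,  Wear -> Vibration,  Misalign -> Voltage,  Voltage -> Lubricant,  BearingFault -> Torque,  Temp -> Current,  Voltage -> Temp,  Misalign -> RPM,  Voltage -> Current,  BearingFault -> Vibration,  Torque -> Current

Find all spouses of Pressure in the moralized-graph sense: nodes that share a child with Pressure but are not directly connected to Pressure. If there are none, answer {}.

Children of Pressure: BearingFault, Misalign, Temp, Wear.
  Misalign has no other parent.
  parents(Temp) \ {Pressure} = {Voltage}.
  BearingFault: no additional parents.
  Wear's other parents are BearingFault, Temp, Voltage.
Excluding nodes already adjacent to Pressure (BearingFault, Misalign, Temp, Wear), the co-parent-only contribution is {Voltage}.

{Voltage}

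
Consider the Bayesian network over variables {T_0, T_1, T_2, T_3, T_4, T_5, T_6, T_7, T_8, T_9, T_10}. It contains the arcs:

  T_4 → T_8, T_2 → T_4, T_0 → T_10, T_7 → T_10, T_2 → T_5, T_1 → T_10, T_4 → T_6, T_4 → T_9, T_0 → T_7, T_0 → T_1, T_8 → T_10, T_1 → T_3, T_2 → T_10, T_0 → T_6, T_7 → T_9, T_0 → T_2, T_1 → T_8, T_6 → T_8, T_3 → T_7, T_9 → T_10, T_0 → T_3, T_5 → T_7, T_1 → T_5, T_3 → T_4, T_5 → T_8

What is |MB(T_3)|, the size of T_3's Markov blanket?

6

By definition, MB(T_3) is built from T_3's parents, T_3's children, and the co-parents of T_3.
T_3 has parents T_0, T_1.
T_3 has children T_4, T_7.
Co-parents of T_3 (other parents of its children):
  T_4 also has parent T_2.
  T_7's other parents are T_0, T_5.
MB(T_3) = {T_0, T_1, T_2, T_4, T_5, T_7}, which has 6 nodes.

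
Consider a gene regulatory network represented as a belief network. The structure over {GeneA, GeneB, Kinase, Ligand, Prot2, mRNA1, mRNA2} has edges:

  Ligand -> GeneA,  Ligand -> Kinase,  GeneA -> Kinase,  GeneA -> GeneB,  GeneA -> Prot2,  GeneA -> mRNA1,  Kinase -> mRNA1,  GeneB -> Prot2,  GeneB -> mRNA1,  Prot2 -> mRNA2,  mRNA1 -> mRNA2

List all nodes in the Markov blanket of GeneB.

GeneB has parent GeneA.
Ch(GeneB) = {Prot2, mRNA1}.
Co-parents of GeneB (other parents of its children):
  parents(Prot2) \ {GeneB} = {GeneA}.
  mRNA1's other parents are GeneA, Kinase.
Taking the union gives {GeneA, Kinase, Prot2, mRNA1}.

{GeneA, Kinase, Prot2, mRNA1}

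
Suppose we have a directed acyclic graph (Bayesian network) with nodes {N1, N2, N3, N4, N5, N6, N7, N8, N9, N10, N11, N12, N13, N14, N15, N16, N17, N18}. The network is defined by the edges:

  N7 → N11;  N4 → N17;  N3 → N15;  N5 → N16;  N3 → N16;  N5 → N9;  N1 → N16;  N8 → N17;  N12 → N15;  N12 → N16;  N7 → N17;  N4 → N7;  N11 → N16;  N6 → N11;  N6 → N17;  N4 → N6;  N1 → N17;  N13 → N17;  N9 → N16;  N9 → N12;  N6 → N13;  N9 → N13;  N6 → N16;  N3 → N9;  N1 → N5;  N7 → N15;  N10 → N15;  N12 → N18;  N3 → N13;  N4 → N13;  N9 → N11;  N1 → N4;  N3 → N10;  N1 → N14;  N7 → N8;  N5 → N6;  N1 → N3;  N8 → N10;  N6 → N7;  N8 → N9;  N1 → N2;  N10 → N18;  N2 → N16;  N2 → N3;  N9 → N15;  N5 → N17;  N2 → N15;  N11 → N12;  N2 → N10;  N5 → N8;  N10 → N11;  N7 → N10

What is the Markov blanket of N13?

A node's Markov blanket = Pa ∪ Ch ∪ (parents of Ch other than the node itself).
N13's parents: N3, N4, N6, N9.
Ch(N13) = {N17}.
For each child, the remaining parents (spouses of N13):
  N17: N1, N4, N5, N6, N7, N8
Taking the union gives {N1, N3, N4, N5, N6, N7, N8, N9, N17}.

{N1, N3, N4, N5, N6, N7, N8, N9, N17}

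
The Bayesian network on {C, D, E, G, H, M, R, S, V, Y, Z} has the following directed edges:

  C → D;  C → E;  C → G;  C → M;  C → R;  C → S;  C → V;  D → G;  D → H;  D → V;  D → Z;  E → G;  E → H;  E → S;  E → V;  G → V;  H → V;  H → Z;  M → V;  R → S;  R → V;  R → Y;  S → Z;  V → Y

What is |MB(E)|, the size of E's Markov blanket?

By definition, MB(E) is built from E's parents, E's children, and the co-parents of E.
E has children G, H, S, V.
E's parents: C.
For each child, the remaining parents (spouses of E):
  G: C, D
  H: D
  S: C, R
  V: C, D, G, H, M, R
MB(E) = {C, D, G, H, M, R, S, V}, which has 8 nodes.

8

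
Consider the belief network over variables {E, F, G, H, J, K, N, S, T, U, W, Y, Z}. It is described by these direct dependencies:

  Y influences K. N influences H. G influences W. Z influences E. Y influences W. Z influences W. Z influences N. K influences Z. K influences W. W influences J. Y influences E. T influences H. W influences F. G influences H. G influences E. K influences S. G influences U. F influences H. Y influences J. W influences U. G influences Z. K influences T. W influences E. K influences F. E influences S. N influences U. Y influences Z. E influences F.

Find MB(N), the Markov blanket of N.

{F, G, H, T, U, W, Z}

The Markov blanket of a node is its parents, its children, and the other parents of its children.
N's children: H, U.
Parents of N: Z.
Co-parents of N (other parents of its children):
  U: G, W
  H: F, G, T
So the Markov blanket of N is {F, G, H, T, U, W, Z}.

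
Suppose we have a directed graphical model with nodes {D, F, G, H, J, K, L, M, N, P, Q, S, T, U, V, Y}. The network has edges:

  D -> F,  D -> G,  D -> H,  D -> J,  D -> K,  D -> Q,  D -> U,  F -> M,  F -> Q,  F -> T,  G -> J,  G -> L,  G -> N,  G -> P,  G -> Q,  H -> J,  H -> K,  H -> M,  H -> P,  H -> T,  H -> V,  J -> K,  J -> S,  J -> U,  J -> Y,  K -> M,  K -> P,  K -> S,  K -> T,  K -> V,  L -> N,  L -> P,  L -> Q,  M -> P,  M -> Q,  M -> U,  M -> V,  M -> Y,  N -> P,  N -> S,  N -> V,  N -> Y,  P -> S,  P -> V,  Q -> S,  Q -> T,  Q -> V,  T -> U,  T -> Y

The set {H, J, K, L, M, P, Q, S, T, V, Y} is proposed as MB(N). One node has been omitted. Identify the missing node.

By definition, MB(N) is built from N's parents, N's children, and the co-parents of N.
N's parents: G, L.
N's children: P, S, V, Y.
For each child, the remaining parents (spouses of N):
  P: G, H, K, L, M
  S: J, K, P, Q
  V: H, K, M, P, Q
  Y: J, M, T
MB(N) = {G, H, J, K, L, M, P, Q, S, T, V, Y}.
Comparing with the claimed set, G is missing.

G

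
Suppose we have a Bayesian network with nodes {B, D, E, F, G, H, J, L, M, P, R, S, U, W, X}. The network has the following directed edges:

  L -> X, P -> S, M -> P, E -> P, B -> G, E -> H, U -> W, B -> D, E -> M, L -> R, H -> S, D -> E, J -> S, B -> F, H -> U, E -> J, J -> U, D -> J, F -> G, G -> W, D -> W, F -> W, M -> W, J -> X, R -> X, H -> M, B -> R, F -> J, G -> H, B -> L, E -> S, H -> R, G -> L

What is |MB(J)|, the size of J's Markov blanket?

10

By definition, MB(J) is built from J's parents, J's children, and the co-parents of J.
Parents of J: D, E, F.
J has children S, U, X.
Co-parents of J (other parents of its children):
  S: E, H, P
  U: H
  X: L, R
MB(J) = {D, E, F, H, L, P, R, S, U, X}, which has 10 nodes.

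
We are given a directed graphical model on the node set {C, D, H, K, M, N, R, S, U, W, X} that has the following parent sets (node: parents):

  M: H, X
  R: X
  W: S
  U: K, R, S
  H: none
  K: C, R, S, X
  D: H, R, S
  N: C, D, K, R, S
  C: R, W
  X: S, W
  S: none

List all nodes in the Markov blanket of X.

{C, H, K, M, R, S, W}

X's parents: S, W.
X has children K, M, R.
Parents of each child, excluding X:
  R: —
  K: C, R, S
  M: H
MB(X) = {C, H, K, M, R, S, W}.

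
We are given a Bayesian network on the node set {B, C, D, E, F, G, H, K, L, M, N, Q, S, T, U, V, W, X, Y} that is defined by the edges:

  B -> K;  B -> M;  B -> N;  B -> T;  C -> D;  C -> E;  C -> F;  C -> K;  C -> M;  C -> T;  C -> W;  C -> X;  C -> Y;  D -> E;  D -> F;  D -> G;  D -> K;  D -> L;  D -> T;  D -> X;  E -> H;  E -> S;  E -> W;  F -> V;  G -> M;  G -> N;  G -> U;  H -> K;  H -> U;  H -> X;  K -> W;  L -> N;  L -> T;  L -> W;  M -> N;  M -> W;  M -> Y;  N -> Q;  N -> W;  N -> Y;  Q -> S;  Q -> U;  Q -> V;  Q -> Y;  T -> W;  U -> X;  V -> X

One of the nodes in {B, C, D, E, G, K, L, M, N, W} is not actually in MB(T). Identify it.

G

By definition, MB(T) is built from T's parents, T's children, and the co-parents of T.
Children of T: W.
Parents of T: B, C, D, L.
For each child, the remaining parents (spouses of T):
  parents(W) \ {T} = {C, E, K, L, M, N}.
MB(T) = {B, C, D, E, K, L, M, N, W}.
G is neither a parent, child, nor co-parent of T, so it does not belong.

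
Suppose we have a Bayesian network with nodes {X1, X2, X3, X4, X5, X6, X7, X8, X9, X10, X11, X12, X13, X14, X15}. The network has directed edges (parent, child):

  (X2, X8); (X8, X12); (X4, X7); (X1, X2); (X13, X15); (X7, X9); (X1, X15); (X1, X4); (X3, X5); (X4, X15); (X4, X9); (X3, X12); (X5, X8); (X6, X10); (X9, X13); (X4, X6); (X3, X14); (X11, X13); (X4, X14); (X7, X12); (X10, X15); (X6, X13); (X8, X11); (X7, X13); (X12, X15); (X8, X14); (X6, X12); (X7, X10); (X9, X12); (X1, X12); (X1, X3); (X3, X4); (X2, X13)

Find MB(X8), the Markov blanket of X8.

{X1, X2, X3, X4, X5, X6, X7, X9, X11, X12, X14}

Children of X8: X11, X12, X14.
Pa(X8) = {X2, X5}.
Parents of each child, excluding X8:
  X11: no additional parents.
  X12's other parents are X1, X3, X6, X7, X9.
  X14's other parents are X3, X4.
Taking the union gives {X1, X2, X3, X4, X5, X6, X7, X9, X11, X12, X14}.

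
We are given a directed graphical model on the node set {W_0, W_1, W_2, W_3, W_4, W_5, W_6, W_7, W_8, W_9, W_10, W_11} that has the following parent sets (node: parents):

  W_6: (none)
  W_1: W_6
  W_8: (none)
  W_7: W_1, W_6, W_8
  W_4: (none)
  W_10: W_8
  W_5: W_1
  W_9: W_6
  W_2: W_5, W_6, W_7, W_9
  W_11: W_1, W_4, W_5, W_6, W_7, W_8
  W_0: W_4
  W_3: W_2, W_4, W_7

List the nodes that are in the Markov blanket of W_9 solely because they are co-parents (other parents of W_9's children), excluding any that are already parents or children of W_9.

Children of W_9: W_2.
  W_2's other parents are W_5, W_6, W_7.
Excluding nodes already adjacent to W_9 (W_2, W_6), the co-parent-only contribution is {W_5, W_7}.

{W_5, W_7}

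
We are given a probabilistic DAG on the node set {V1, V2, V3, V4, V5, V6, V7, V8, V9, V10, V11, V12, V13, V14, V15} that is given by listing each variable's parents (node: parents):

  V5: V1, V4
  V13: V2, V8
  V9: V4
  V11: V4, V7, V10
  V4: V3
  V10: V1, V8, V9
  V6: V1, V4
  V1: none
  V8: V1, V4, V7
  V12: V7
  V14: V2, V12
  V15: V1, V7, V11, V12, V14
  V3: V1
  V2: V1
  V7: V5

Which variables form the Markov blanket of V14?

{V1, V2, V7, V11, V12, V15}

A node's Markov blanket = Pa ∪ Ch ∪ (parents of Ch other than the node itself).
Children of V14: V15.
Pa(V14) = {V2, V12}.
For each child, the remaining parents (spouses of V14):
  V15 also has parents V1, V7, V11, V12.
Union: {V2, V12} ∪ {V15} ∪ {V1, V7, V11, V12} = {V1, V2, V7, V11, V12, V15}.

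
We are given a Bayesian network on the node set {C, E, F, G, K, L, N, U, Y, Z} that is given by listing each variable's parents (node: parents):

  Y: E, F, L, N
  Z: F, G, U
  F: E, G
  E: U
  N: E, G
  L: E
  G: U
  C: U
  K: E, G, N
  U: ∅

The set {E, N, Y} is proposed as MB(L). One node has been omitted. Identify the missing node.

F

The Markov blanket of a node is its parents, its children, and the other parents of its children.
Parents of L: E.
Ch(L) = {Y}.
Other parents of L's children:
  Y also has parents E, F, N.
MB(L) = {E, F, N, Y}.
Comparing with the claimed set, F is missing.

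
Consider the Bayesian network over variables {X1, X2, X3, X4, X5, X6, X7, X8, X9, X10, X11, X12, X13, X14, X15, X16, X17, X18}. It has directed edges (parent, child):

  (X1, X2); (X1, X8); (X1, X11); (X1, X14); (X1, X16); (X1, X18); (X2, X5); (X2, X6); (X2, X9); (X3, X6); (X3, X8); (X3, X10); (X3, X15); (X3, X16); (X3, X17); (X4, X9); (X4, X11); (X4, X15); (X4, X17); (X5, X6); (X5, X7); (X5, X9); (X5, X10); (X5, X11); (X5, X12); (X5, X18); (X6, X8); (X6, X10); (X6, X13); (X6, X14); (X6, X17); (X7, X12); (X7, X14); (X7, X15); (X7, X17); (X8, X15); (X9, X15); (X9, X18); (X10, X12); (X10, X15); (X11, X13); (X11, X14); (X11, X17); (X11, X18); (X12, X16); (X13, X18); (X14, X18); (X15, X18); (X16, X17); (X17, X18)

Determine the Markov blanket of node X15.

{X1, X3, X4, X5, X7, X8, X9, X10, X11, X13, X14, X17, X18}

By definition, MB(X15) is built from X15's parents, X15's children, and the co-parents of X15.
X15 has parents X3, X4, X7, X8, X9, X10.
X15 has child X18.
For each child, the remaining parents (spouses of X15):
  X18: X1, X5, X9, X11, X13, X14, X17
So the Markov blanket of X15 is {X1, X3, X4, X5, X7, X8, X9, X10, X11, X13, X14, X17, X18}.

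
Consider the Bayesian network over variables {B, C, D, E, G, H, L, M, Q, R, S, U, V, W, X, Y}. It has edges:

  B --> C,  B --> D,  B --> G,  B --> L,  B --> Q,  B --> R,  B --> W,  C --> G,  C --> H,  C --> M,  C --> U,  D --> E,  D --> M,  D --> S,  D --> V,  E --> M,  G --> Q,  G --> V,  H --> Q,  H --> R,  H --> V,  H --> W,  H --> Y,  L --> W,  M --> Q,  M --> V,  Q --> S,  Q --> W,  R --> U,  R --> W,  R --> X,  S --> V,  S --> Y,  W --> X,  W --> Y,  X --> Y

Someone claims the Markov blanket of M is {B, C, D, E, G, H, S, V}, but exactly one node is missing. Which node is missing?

Q

Parents of M: C, D, E.
Children of M: Q, V.
Other parents of M's children:
  Q also has parents B, G, H.
  V also has parents D, G, H, S.
MB(M) = {B, C, D, E, G, H, Q, S, V}.
Comparing with the claimed set, Q is missing.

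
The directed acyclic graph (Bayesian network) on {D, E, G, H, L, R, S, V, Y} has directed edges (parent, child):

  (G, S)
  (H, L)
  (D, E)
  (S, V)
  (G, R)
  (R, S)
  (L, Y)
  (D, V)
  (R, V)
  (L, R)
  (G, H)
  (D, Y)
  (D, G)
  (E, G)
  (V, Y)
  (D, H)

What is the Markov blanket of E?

By definition, MB(E) is built from E's parents, E's children, and the co-parents of E.
E's parents: D.
Children of E: G.
For each child, the remaining parents (spouses of E):
  parents(G) \ {E} = {D}.
Taking the union gives {D, G}.

{D, G}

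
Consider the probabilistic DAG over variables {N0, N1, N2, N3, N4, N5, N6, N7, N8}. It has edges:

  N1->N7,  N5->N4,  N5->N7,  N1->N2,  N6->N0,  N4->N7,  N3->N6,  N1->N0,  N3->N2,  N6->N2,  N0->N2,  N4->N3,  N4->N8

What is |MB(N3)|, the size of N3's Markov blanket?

N3's parents: N4.
Children of N3: N2, N6.
Parents of each child, excluding N3:
  N6: no additional parents.
  parents(N2) \ {N3} = {N0, N1, N6}.
MB(N3) = {N0, N1, N2, N4, N6}, which has 5 nodes.

5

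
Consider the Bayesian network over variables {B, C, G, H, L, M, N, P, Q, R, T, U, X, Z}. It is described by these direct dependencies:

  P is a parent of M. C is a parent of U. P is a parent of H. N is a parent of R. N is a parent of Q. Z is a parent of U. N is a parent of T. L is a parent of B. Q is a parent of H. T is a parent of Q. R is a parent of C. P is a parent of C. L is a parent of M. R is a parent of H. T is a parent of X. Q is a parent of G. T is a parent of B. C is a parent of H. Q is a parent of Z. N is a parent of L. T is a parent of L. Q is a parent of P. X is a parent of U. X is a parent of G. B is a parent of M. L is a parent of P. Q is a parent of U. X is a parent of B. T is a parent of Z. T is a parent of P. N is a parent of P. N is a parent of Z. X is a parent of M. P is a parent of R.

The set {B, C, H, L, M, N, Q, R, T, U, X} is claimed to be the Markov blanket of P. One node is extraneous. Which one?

P has parents L, N, Q, T.
Ch(P) = {C, H, M, R}.
Other parents of P's children:
  parents(R) \ {P} = {N}.
  parents(C) \ {P} = {R}.
  H's other parents are C, Q, R.
  M also has parents B, L, X.
MB(P) = {B, C, H, L, M, N, Q, R, T, X}.
U is neither a parent, child, nor co-parent of P, so it does not belong.

U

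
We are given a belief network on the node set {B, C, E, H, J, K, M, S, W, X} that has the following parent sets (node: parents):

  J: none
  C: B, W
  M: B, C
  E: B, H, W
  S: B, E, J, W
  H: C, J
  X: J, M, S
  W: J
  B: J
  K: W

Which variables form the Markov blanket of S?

{B, E, J, M, W, X}

S's parents: B, E, J, W.
Children of S: X.
Other parents of S's children:
  X: J, M
Union: {B, E, J, W} ∪ {X} ∪ {J, M} = {B, E, J, M, W, X}.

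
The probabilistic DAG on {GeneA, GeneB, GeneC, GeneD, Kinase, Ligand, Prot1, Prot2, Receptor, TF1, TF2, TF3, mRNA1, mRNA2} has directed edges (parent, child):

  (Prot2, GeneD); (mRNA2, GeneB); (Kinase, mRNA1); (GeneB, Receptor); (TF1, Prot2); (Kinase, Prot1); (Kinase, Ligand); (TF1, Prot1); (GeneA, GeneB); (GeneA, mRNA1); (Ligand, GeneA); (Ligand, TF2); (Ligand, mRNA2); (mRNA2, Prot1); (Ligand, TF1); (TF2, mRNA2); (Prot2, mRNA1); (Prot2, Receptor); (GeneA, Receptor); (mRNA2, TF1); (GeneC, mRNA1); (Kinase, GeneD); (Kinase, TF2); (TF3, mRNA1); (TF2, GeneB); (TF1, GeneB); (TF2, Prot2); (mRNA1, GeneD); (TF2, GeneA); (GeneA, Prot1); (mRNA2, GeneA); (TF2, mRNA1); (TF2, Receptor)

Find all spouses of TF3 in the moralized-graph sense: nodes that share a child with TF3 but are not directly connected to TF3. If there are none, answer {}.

Children of TF3: mRNA1.
  mRNA1 also has parents GeneA, GeneC, Kinase, Prot2, TF2.
Excluding nodes already adjacent to TF3 (mRNA1), the co-parent-only contribution is {GeneA, GeneC, Kinase, Prot2, TF2}.

{GeneA, GeneC, Kinase, Prot2, TF2}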